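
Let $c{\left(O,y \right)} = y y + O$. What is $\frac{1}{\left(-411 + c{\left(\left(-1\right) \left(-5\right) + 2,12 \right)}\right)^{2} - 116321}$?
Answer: $- \frac{1}{48721} \approx -2.0525 \cdot 10^{-5}$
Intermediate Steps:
$c{\left(O,y \right)} = O + y^{2}$ ($c{\left(O,y \right)} = y^{2} + O = O + y^{2}$)
$\frac{1}{\left(-411 + c{\left(\left(-1\right) \left(-5\right) + 2,12 \right)}\right)^{2} - 116321} = \frac{1}{\left(-411 + \left(\left(\left(-1\right) \left(-5\right) + 2\right) + 12^{2}\right)\right)^{2} - 116321} = \frac{1}{\left(-411 + \left(\left(5 + 2\right) + 144\right)\right)^{2} - 116321} = \frac{1}{\left(-411 + \left(7 + 144\right)\right)^{2} - 116321} = \frac{1}{\left(-411 + 151\right)^{2} - 116321} = \frac{1}{\left(-260\right)^{2} - 116321} = \frac{1}{67600 - 116321} = \frac{1}{-48721} = - \frac{1}{48721}$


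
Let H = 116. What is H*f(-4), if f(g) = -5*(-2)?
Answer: 1160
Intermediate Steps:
f(g) = 10
H*f(-4) = 116*10 = 1160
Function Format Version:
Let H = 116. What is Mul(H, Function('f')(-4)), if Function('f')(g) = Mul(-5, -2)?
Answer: 1160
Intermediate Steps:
Function('f')(g) = 10
Mul(H, Function('f')(-4)) = Mul(116, 10) = 1160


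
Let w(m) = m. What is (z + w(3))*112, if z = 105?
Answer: 12096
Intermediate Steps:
(z + w(3))*112 = (105 + 3)*112 = 108*112 = 12096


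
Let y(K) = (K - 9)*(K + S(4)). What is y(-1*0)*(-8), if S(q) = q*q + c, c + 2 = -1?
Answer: 936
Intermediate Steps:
c = -3 (c = -2 - 1 = -3)
S(q) = -3 + q**2 (S(q) = q*q - 3 = q**2 - 3 = -3 + q**2)
y(K) = (-9 + K)*(13 + K) (y(K) = (K - 9)*(K + (-3 + 4**2)) = (-9 + K)*(K + (-3 + 16)) = (-9 + K)*(K + 13) = (-9 + K)*(13 + K))
y(-1*0)*(-8) = (-117 + (-1*0)**2 + 4*(-1*0))*(-8) = (-117 + 0**2 + 4*0)*(-8) = (-117 + 0 + 0)*(-8) = -117*(-8) = 936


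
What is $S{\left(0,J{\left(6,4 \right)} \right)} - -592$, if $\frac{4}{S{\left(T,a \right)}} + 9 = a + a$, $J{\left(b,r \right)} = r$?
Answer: $588$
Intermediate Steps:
$S{\left(T,a \right)} = \frac{4}{-9 + 2 a}$ ($S{\left(T,a \right)} = \frac{4}{-9 + \left(a + a\right)} = \frac{4}{-9 + 2 a}$)
$S{\left(0,J{\left(6,4 \right)} \right)} - -592 = \frac{4}{-9 + 2 \cdot 4} - -592 = \frac{4}{-9 + 8} + 592 = \frac{4}{-1} + 592 = 4 \left(-1\right) + 592 = -4 + 592 = 588$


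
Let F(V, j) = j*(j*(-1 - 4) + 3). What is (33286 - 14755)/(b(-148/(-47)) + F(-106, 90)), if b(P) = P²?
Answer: -40934979/88846166 ≈ -0.46074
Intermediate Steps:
F(V, j) = j*(3 - 5*j) (F(V, j) = j*(j*(-5) + 3) = j*(-5*j + 3) = j*(3 - 5*j))
(33286 - 14755)/(b(-148/(-47)) + F(-106, 90)) = (33286 - 14755)/((-148/(-47))² + 90*(3 - 5*90)) = 18531/((-148*(-1/47))² + 90*(3 - 450)) = 18531/((148/47)² + 90*(-447)) = 18531/(21904/2209 - 40230) = 18531/(-88846166/2209) = 18531*(-2209/88846166) = -40934979/88846166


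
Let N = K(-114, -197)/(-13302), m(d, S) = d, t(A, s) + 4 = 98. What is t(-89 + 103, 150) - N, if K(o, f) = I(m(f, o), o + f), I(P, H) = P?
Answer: 1250191/13302 ≈ 93.985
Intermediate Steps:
t(A, s) = 94 (t(A, s) = -4 + 98 = 94)
K(o, f) = f
N = 197/13302 (N = -197/(-13302) = -197*(-1/13302) = 197/13302 ≈ 0.014810)
t(-89 + 103, 150) - N = 94 - 1*197/13302 = 94 - 197/13302 = 1250191/13302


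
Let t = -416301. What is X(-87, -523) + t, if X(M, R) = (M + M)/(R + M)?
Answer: -126971718/305 ≈ -4.1630e+5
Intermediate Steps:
X(M, R) = 2*M/(M + R) (X(M, R) = (2*M)/(M + R) = 2*M/(M + R))
X(-87, -523) + t = 2*(-87)/(-87 - 523) - 416301 = 2*(-87)/(-610) - 416301 = 2*(-87)*(-1/610) - 416301 = 87/305 - 416301 = -126971718/305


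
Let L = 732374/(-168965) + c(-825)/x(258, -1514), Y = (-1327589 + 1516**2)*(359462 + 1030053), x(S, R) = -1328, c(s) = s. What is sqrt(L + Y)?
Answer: sqrt(4244271694142275523835322035)/56096380 ≈ 1.1614e+6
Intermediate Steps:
Y = 1348756356505 (Y = (-1327589 + 2298256)*1389515 = 970667*1389515 = 1348756356505)
L = -833196547/224385520 (L = 732374/(-168965) - 825/(-1328) = 732374*(-1/168965) - 825*(-1/1328) = -732374/168965 + 825/1328 = -833196547/224385520 ≈ -3.7132)
sqrt(L + Y) = sqrt(-833196547/224385520 + 1348756356505) = sqrt(302641396406846611053/224385520) = sqrt(4244271694142275523835322035)/56096380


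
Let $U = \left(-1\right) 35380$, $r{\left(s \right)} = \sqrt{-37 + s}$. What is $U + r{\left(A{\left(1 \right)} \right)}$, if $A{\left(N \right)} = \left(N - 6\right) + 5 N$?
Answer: $-35380 + i \sqrt{37} \approx -35380.0 + 6.0828 i$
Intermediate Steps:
$A{\left(N \right)} = -6 + 6 N$ ($A{\left(N \right)} = \left(N - 6\right) + 5 N = \left(-6 + N\right) + 5 N = -6 + 6 N$)
$U = -35380$
$U + r{\left(A{\left(1 \right)} \right)} = -35380 + \sqrt{-37 + \left(-6 + 6 \cdot 1\right)} = -35380 + \sqrt{-37 + \left(-6 + 6\right)} = -35380 + \sqrt{-37 + 0} = -35380 + \sqrt{-37} = -35380 + i \sqrt{37}$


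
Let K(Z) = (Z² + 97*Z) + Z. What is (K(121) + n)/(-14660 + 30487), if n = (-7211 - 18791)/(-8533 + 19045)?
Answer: 139265743/83186712 ≈ 1.6741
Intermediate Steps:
K(Z) = Z² + 98*Z
n = -13001/5256 (n = -26002/10512 = -26002*1/10512 = -13001/5256 ≈ -2.4736)
(K(121) + n)/(-14660 + 30487) = (121*(98 + 121) - 13001/5256)/(-14660 + 30487) = (121*219 - 13001/5256)/15827 = (26499 - 13001/5256)*(1/15827) = (139265743/5256)*(1/15827) = 139265743/83186712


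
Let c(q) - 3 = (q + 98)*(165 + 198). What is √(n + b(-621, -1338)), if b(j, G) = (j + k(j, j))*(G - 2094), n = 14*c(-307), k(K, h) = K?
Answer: 8*√50007 ≈ 1789.0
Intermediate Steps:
c(q) = 35577 + 363*q (c(q) = 3 + (q + 98)*(165 + 198) = 3 + (98 + q)*363 = 3 + (35574 + 363*q) = 35577 + 363*q)
n = -1062096 (n = 14*(35577 + 363*(-307)) = 14*(35577 - 111441) = 14*(-75864) = -1062096)
b(j, G) = 2*j*(-2094 + G) (b(j, G) = (j + j)*(G - 2094) = (2*j)*(-2094 + G) = 2*j*(-2094 + G))
√(n + b(-621, -1338)) = √(-1062096 + 2*(-621)*(-2094 - 1338)) = √(-1062096 + 2*(-621)*(-3432)) = √(-1062096 + 4262544) = √3200448 = 8*√50007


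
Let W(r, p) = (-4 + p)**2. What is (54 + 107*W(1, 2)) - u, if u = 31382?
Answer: -30900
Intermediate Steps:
(54 + 107*W(1, 2)) - u = (54 + 107*(-4 + 2)**2) - 1*31382 = (54 + 107*(-2)**2) - 31382 = (54 + 107*4) - 31382 = (54 + 428) - 31382 = 482 - 31382 = -30900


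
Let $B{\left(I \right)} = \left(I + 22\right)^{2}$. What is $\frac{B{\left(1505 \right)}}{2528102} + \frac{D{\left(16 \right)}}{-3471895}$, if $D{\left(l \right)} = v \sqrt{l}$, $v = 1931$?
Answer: $\frac{8075991196607}{8777304693290} \approx 0.9201$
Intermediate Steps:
$B{\left(I \right)} = \left(22 + I\right)^{2}$
$D{\left(l \right)} = 1931 \sqrt{l}$
$\frac{B{\left(1505 \right)}}{2528102} + \frac{D{\left(16 \right)}}{-3471895} = \frac{\left(22 + 1505\right)^{2}}{2528102} + \frac{1931 \sqrt{16}}{-3471895} = 1527^{2} \cdot \frac{1}{2528102} + 1931 \cdot 4 \left(- \frac{1}{3471895}\right) = 2331729 \cdot \frac{1}{2528102} + 7724 \left(- \frac{1}{3471895}\right) = \frac{2331729}{2528102} - \frac{7724}{3471895} = \frac{8075991196607}{8777304693290}$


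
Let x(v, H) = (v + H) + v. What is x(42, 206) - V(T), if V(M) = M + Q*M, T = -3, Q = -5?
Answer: 278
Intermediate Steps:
x(v, H) = H + 2*v (x(v, H) = (H + v) + v = H + 2*v)
V(M) = -4*M (V(M) = M - 5*M = -4*M)
x(42, 206) - V(T) = (206 + 2*42) - (-4)*(-3) = (206 + 84) - 1*12 = 290 - 12 = 278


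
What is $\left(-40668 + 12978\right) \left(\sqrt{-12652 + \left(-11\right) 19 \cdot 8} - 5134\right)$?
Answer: $142160460 - 55380 i \sqrt{3581} \approx 1.4216 \cdot 10^{8} - 3.314 \cdot 10^{6} i$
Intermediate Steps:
$\left(-40668 + 12978\right) \left(\sqrt{-12652 + \left(-11\right) 19 \cdot 8} - 5134\right) = - 27690 \left(\sqrt{-12652 - 1672} - 5134\right) = - 27690 \left(\sqrt{-14324} - 5134\right) = - 27690 \left(2 i \sqrt{3581} - 5134\right) = - 27690 \left(-5134 + 2 i \sqrt{3581}\right) = 142160460 - 55380 i \sqrt{3581}$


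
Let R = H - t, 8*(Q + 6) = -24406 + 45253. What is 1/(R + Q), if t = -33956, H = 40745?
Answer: 8/618407 ≈ 1.2936e-5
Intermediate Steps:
Q = 20799/8 (Q = -6 + (-24406 + 45253)/8 = -6 + (⅛)*20847 = -6 + 20847/8 = 20799/8 ≈ 2599.9)
R = 74701 (R = 40745 - 1*(-33956) = 40745 + 33956 = 74701)
1/(R + Q) = 1/(74701 + 20799/8) = 1/(618407/8) = 8/618407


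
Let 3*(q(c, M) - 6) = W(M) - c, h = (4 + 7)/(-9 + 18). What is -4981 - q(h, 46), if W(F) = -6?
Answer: -134584/27 ≈ -4984.6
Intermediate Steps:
h = 11/9 ≈ 1.2222
q(c, M) = 4 - c/3 (q(c, M) = 6 + (-6 - c)/3 = 6 + (-2 - c/3) = 4 - c/3)
-4981 - q(h, 46) = -4981 - (4 - 1/3*11/9) = -4981 - (4 - 11/27) = -4981 - 1*97/27 = -4981 - 97/27 = -134584/27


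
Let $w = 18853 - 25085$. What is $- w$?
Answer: $6232$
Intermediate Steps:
$w = -6232$
$- w = \left(-1\right) \left(-6232\right) = 6232$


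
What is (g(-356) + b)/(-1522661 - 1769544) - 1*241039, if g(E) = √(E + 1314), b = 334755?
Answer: -158710027150/658441 - √958/3292205 ≈ -2.4104e+5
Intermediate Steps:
g(E) = √(1314 + E)
(g(-356) + b)/(-1522661 - 1769544) - 1*241039 = (√(1314 - 356) + 334755)/(-1522661 - 1769544) - 1*241039 = (√958 + 334755)/(-3292205) - 241039 = (334755 + √958)*(-1/3292205) - 241039 = (-66951/658441 - √958/3292205) - 241039 = -158710027150/658441 - √958/3292205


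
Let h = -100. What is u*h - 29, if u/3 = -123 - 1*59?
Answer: 54571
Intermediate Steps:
u = -546 (u = 3*(-123 - 1*59) = 3*(-123 - 59) = 3*(-182) = -546)
u*h - 29 = -546*(-100) - 29 = 54600 - 29 = 54571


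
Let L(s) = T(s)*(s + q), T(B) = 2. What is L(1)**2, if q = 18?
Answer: 1444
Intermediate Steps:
L(s) = 36 + 2*s (L(s) = 2*(s + 18) = 2*(18 + s) = 36 + 2*s)
L(1)**2 = (36 + 2*1)**2 = (36 + 2)**2 = 38**2 = 1444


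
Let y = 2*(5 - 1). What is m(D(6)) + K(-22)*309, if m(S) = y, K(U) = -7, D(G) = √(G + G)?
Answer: -2155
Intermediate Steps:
D(G) = √2*√G (D(G) = √(2*G) = √2*√G)
y = 8 (y = 2*4 = 8)
m(S) = 8
m(D(6)) + K(-22)*309 = 8 - 7*309 = 8 - 2163 = -2155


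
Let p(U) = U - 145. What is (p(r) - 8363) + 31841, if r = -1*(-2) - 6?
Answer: 23329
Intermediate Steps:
r = -4 (r = 2 - 6 = -4)
p(U) = -145 + U
(p(r) - 8363) + 31841 = ((-145 - 4) - 8363) + 31841 = (-149 - 8363) + 31841 = -8512 + 31841 = 23329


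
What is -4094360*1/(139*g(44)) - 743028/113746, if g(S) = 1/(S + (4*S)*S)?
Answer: -1813502332189086/7905347 ≈ -2.2940e+8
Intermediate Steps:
g(S) = 1/(S + 4*S**2)
-4094360*1/(139*g(44)) - 743028/113746 = -4094360/((1/(44*(1 + 4*44)))*139) - 743028/113746 = -4094360/((1/(44*(1 + 176)))*139) - 743028*1/113746 = -4094360/(((1/44)/177)*139) - 371514/56873 = -4094360/(((1/44)*(1/177))*139) - 371514/56873 = -4094360/((1/7788)*139) - 371514/56873 = -4094360/139/7788 - 371514/56873 = -4094360*7788/139 - 371514/56873 = -31886875680/139 - 371514/56873 = -1813502332189086/7905347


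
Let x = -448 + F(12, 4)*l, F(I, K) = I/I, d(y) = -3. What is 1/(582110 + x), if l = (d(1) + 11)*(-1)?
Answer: 1/581654 ≈ 1.7192e-6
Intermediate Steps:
F(I, K) = 1
l = -8 (l = (-3 + 11)*(-1) = 8*(-1) = -8)
x = -456 (x = -448 + 1*(-8) = -448 - 8 = -456)
1/(582110 + x) = 1/(582110 - 456) = 1/581654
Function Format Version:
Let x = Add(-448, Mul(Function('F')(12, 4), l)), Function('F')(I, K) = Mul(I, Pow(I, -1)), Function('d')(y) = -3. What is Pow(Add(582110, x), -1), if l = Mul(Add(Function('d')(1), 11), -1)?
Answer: Rational(1, 581654) ≈ 1.7192e-6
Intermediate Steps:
Function('F')(I, K) = 1
l = -8 (l = Mul(Add(-3, 11), -1) = Mul(8, -1) = -8)
x = -456 (x = Add(-448, Mul(1, -8)) = Add(-448, -8) = -456)
Pow(Add(582110, x), -1) = Pow(Add(582110, -456), -1) = Pow(581654, -1) = Rational(1, 581654)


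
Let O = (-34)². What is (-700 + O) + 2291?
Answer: 2747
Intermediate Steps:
O = 1156
(-700 + O) + 2291 = (-700 + 1156) + 2291 = 456 + 2291 = 2747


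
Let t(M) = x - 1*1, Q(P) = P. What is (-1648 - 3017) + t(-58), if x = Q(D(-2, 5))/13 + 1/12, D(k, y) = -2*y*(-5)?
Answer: -727283/156 ≈ -4662.1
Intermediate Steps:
D(k, y) = 10*y
x = 613/156 (x = (10*5)/13 + 1/12 = 50*(1/13) + 1*(1/12) = 50/13 + 1/12 = 613/156 ≈ 3.9295)
t(M) = 457/156 (t(M) = 613/156 - 1*1 = 613/156 - 1 = 457/156)
(-1648 - 3017) + t(-58) = (-1648 - 3017) + 457/156 = -4665 + 457/156 = -727283/156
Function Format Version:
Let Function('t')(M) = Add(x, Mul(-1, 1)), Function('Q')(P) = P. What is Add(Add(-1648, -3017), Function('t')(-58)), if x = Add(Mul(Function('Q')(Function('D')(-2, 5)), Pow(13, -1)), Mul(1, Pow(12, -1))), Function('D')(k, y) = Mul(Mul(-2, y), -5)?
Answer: Rational(-727283, 156) ≈ -4662.1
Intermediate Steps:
Function('D')(k, y) = Mul(10, y)
x = Rational(613, 156) (x = Add(Mul(Mul(10, 5), Pow(13, -1)), Mul(1, Pow(12, -1))) = Add(Mul(50, Rational(1, 13)), Mul(1, Rational(1, 12))) = Add(Rational(50, 13), Rational(1, 12)) = Rational(613, 156) ≈ 3.9295)
Function('t')(M) = Rational(457, 156) (Function('t')(M) = Add(Rational(613, 156), Mul(-1, 1)) = Add(Rational(613, 156), -1) = Rational(457, 156))
Add(Add(-1648, -3017), Function('t')(-58)) = Add(Add(-1648, -3017), Rational(457, 156)) = Add(-4665, Rational(457, 156)) = Rational(-727283, 156)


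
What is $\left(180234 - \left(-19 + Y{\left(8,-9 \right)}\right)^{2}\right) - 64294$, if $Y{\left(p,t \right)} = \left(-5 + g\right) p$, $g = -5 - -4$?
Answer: $111451$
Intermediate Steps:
$g = -1$ ($g = -5 + 4 = -1$)
$Y{\left(p,t \right)} = - 6 p$ ($Y{\left(p,t \right)} = \left(-5 - 1\right) p = - 6 p$)
$\left(180234 - \left(-19 + Y{\left(8,-9 \right)}\right)^{2}\right) - 64294 = \left(180234 - \left(-19 - 48\right)^{2}\right) - 64294 = \left(180234 - \left(-67\right)^{2}\right) - 64294 = \left(180234 - 4489\right) - 64294 = 175745 - 64294 = 111451$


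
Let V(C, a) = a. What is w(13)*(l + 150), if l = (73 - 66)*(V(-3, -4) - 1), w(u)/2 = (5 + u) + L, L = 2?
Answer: 4600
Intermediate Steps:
w(u) = 14 + 2*u (w(u) = 2*((5 + u) + 2) = 2*(7 + u) = 14 + 2*u)
l = -35 (l = (73 - 66)*(-4 - 1) = 7*(-5) = -35)
w(13)*(l + 150) = (14 + 2*13)*(-35 + 150) = (14 + 26)*115 = 40*115 = 4600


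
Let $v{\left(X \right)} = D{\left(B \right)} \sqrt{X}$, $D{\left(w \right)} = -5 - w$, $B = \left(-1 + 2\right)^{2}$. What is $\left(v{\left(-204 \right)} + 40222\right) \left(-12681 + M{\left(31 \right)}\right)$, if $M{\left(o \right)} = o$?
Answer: $-508808300 + 151800 i \sqrt{51} \approx -5.0881 \cdot 10^{8} + 1.0841 \cdot 10^{6} i$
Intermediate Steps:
$B = 1$ ($B = 1^{2} = 1$)
$v{\left(X \right)} = - 6 \sqrt{X}$ ($v{\left(X \right)} = \left(-5 - 1\right) \sqrt{X} = - 6 \sqrt{X}$)
$\left(v{\left(-204 \right)} + 40222\right) \left(-12681 + M{\left(31 \right)}\right) = \left(- 6 \sqrt{-204} + 40222\right) \left(-12681 + 31\right) = \left(- 6 \cdot 2 i \sqrt{51} + 40222\right) \left(-12650\right) = \left(- 12 i \sqrt{51} + 40222\right) \left(-12650\right) = \left(40222 - 12 i \sqrt{51}\right) \left(-12650\right) = -508808300 + 151800 i \sqrt{51}$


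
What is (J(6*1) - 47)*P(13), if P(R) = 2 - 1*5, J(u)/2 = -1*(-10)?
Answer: 81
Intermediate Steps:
J(u) = 20 (J(u) = 2*(-1*(-10)) = 2*10 = 20)
P(R) = -3 (P(R) = 2 - 5 = -3)
(J(6*1) - 47)*P(13) = (20 - 47)*(-3) = -27*(-3) = 81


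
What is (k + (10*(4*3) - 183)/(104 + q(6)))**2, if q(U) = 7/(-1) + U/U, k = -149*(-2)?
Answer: 17330569/196 ≈ 88421.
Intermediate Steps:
k = 298
q(U) = -6 (q(U) = 7*(-1) + 1 = -7 + 1 = -6)
(k + (10*(4*3) - 183)/(104 + q(6)))**2 = (298 + (10*(4*3) - 183)/(104 - 6))**2 = (298 + (10*12 - 183)/98)**2 = (298 + (120 - 183)*(1/98))**2 = (298 - 63*1/98)**2 = (298 - 9/14)**2 = (4163/14)**2 = 17330569/196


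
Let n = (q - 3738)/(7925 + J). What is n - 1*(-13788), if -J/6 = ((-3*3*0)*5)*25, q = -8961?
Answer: 109257201/7925 ≈ 13786.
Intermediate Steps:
J = 0 (J = -6*(-3*3*0)*5*25 = -6*-9*0*5*25 = -6*0*5*25 = -0*25 = -6*0 = 0)
n = -12699/7925 (n = (-8961 - 3738)/(7925 + 0) = -12699/7925 ≈ -1.6024)
n - 1*(-13788) = -12699/7925 - 1*(-13788) = -12699/7925 + 13788 = 109257201/7925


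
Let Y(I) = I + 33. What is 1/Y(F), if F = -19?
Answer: 1/14 ≈ 0.071429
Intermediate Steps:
Y(I) = 33 + I
1/Y(F) = 1/(33 - 19) = 1/14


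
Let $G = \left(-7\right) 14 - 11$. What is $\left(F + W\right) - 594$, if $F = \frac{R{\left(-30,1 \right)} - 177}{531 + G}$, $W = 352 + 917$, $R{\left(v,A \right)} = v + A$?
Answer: $\frac{142322}{211} \approx 674.51$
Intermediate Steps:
$R{\left(v,A \right)} = A + v$
$G = -109$ ($G = -98 - 11 = -109$)
$W = 1269$
$F = - \frac{103}{211}$ ($F = \frac{\left(1 - 30\right) - 177}{531 - 109} = \frac{-29 - 177}{422} = \left(-206\right) \frac{1}{422} = - \frac{103}{211} \approx -0.48815$)
$\left(F + W\right) - 594 = \left(- \frac{103}{211} + 1269\right) - 594 = \frac{267656}{211} - 594 = \frac{142322}{211}$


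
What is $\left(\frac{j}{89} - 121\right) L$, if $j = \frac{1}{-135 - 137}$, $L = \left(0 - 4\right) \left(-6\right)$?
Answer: $- \frac{8787507}{3026} \approx -2904.0$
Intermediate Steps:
$L = 24$ ($L = \left(-4\right) \left(-6\right) = 24$)
$j = - \frac{1}{272}$ ($j = \frac{1}{-272} = - \frac{1}{272} \approx -0.0036765$)
$\left(\frac{j}{89} - 121\right) L = \left(- \frac{1}{272 \cdot 89} - 121\right) 24 = \left(\left(- \frac{1}{272}\right) \frac{1}{89} - 121\right) 24 = \left(- \frac{1}{24208} - 121\right) 24 = \left(- \frac{2929169}{24208}\right) 24 = - \frac{8787507}{3026}$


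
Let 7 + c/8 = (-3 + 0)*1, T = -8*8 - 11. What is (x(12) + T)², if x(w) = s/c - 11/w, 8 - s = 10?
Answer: 82937449/14400 ≈ 5759.5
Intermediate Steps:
T = -75 (T = -64 - 11 = -75)
s = -2 (s = 8 - 1*10 = 8 - 10 = -2)
c = -80 (c = -56 + 8*((-3 + 0)*1) = -56 + 8*(-3*1) = -56 + 8*(-3) = -56 - 24 = -80)
x(w) = 1/40 - 11/w (x(w) = -2/(-80) - 11/w = -2*(-1/80) - 11/w = 1/40 - 11/w)
(x(12) + T)² = ((1/40)*(-440 + 12)/12 - 75)² = ((1/40)*(1/12)*(-428) - 75)² = (-107/120 - 75)² = (-9107/120)² = 82937449/14400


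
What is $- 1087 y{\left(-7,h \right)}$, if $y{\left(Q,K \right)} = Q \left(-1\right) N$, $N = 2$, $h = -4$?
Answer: $-15218$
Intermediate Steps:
$y{\left(Q,K \right)} = - 2 Q$ ($y{\left(Q,K \right)} = Q \left(-1\right) 2 = - Q 2 = - 2 Q$)
$- 1087 y{\left(-7,h \right)} = - 1087 \left(\left(-2\right) \left(-7\right)\right) = \left(-1087\right) 14 = -15218$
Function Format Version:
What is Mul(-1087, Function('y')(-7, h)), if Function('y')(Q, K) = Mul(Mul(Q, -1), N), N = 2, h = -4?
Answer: -15218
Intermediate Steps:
Function('y')(Q, K) = Mul(-2, Q) (Function('y')(Q, K) = Mul(Mul(Q, -1), 2) = Mul(Mul(-1, Q), 2) = Mul(-2, Q))
Mul(-1087, Function('y')(-7, h)) = Mul(-1087, Mul(-2, -7)) = Mul(-1087, 14) = -15218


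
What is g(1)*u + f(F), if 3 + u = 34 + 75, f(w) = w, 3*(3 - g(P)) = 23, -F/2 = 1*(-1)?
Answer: -1478/3 ≈ -492.67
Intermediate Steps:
F = 2 (F = -2*(-1) = 2)
g(P) = -14/3 (g(P) = 3 - ⅓*23 = 3 - 23/3 = -14/3)
u = 106 (u = -3 + (34 + 75) = -3 + 109 = 106)
g(1)*u + f(F) = -14/3*106 + 2 = -1484/3 + 2 = -1478/3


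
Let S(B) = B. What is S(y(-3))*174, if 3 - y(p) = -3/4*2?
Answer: 783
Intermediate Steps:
y(p) = 9/2 (y(p) = 3 - (-3/4)*2 = 3 - (-3*1/4)*2 = 3 - (-3)*2/4 = 3 - 1*(-3/2) = 3 + 3/2 = 9/2)
S(y(-3))*174 = (9/2)*174 = 783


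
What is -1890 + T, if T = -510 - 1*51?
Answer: -2451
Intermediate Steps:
T = -561 (T = -510 - 51 = -561)
-1890 + T = -1890 - 561 = -2451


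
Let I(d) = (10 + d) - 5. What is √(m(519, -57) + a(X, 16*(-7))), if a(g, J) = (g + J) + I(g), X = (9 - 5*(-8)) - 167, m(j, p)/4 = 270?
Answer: √737 ≈ 27.148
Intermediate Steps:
m(j, p) = 1080 (m(j, p) = 4*270 = 1080)
I(d) = 5 + d
X = -118 (X = (9 + 40) - 167 = 49 - 167 = -118)
a(g, J) = 5 + J + 2*g (a(g, J) = (g + J) + (5 + g) = (J + g) + (5 + g) = 5 + J + 2*g)
√(m(519, -57) + a(X, 16*(-7))) = √(1080 + (5 + 16*(-7) + 2*(-118))) = √(1080 + (5 - 112 - 236)) = √(1080 - 343) = √737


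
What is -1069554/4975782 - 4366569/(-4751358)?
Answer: 924736748757/1313428978442 ≈ 0.70406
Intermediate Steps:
-1069554/4975782 - 4366569/(-4751358) = -1069554*1/4975782 - 4366569*(-1/4751358) = -178259/829297 + 1455523/1583786 = 924736748757/1313428978442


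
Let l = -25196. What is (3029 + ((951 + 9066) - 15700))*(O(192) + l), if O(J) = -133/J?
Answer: 6419714155/96 ≈ 6.6872e+7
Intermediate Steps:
(3029 + ((951 + 9066) - 15700))*(O(192) + l) = (3029 + ((951 + 9066) - 15700))*(-133/192 - 25196) = (3029 + (10017 - 15700))*(-133*1/192 - 25196) = (3029 - 5683)*(-133/192 - 25196) = -2654*(-4837765/192) = 6419714155/96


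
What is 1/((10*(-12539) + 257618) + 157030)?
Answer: 1/289258 ≈ 3.4571e-6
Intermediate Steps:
1/((10*(-12539) + 257618) + 157030) = 1/((-125390 + 257618) + 157030) = 1/(132228 + 157030) = 1/289258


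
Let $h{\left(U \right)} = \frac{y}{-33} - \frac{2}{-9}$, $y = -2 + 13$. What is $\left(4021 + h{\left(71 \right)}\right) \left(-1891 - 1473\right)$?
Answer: $- \frac{121736432}{9} \approx -1.3526 \cdot 10^{7}$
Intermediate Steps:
$y = 11$
$h{\left(U \right)} = - \frac{1}{9}$ ($h{\left(U \right)} = \frac{11}{-33} - \frac{2}{-9} = 11 \left(- \frac{1}{33}\right) - - \frac{2}{9} = - \frac{1}{3} + \frac{2}{9} = - \frac{1}{9}$)
$\left(4021 + h{\left(71 \right)}\right) \left(-1891 - 1473\right) = \left(4021 - \frac{1}{9}\right) \left(-1891 - 1473\right) = \frac{36188}{9} \left(-3364\right) = - \frac{121736432}{9}$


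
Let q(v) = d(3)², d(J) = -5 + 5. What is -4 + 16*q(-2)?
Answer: -4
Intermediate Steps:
d(J) = 0
q(v) = 0 (q(v) = 0² = 0)
-4 + 16*q(-2) = -4 + 16*0 = -4 + 0 = -4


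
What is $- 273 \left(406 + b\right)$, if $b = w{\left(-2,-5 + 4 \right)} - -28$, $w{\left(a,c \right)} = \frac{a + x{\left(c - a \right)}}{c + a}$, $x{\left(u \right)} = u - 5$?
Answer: $-119028$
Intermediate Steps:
$x{\left(u \right)} = -5 + u$
$w{\left(a,c \right)} = \frac{-5 + c}{a + c}$ ($w{\left(a,c \right)} = \frac{a - \left(5 + a - c\right)}{c + a} = \frac{a - \left(5 + a - c\right)}{a + c} = \frac{-5 + c}{a + c}$)
$b = 30$ ($b = \frac{-5 + \left(-5 + 4\right)}{-2 + \left(-5 + 4\right)} - -28 = \frac{-5 - 1}{-2 - 1} + 28 = \frac{1}{-3} \left(-6\right) + 28 = \left(- \frac{1}{3}\right) \left(-6\right) + 28 = 2 + 28 = 30$)
$- 273 \left(406 + b\right) = - 273 \left(406 + 30\right) = \left(-273\right) 436 = -119028$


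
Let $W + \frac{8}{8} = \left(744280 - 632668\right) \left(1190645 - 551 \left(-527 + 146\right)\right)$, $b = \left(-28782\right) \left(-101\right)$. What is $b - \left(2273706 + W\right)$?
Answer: $-156320455235$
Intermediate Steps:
$b = 2906982$
$W = 156321088511$ ($W = -1 + \left(744280 - 632668\right) \left(1190645 - 551 \left(-527 + 146\right)\right) = -1 + 111612 \left(1190645 - -209931\right) = -1 + 111612 \left(1190645 + 209931\right) = -1 + 111612 \cdot 1400576 = -1 + 156321088512 = 156321088511$)
$b - \left(2273706 + W\right) = 2906982 - 156323362217 = -156320455235$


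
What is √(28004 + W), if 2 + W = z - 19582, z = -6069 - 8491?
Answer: 2*I*√1535 ≈ 78.358*I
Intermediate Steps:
z = -14560
W = -34144 (W = -2 + (-14560 - 19582) = -2 - 34142 = -34144)
√(28004 + W) = √(28004 - 34144) = √(-6140) = 2*I*√1535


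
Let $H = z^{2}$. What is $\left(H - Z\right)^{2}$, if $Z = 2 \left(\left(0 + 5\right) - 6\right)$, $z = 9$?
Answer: $6889$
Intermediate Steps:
$Z = -2$ ($Z = 2 \left(5 - 6\right) = 2 \left(-1\right) = -2$)
$H = 81$ ($H = 9^{2} = 81$)
$\left(H - Z\right)^{2} = \left(81 - -2\right)^{2} = \left(81 + 2\right)^{2} = 83^{2} = 6889$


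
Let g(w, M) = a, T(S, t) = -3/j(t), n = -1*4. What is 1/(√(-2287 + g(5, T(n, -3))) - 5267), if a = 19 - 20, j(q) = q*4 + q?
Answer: -5267/27743577 - 4*I*√143/27743577 ≈ -0.00018985 - 1.7241e-6*I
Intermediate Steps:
j(q) = 5*q (j(q) = 4*q + q = 5*q)
a = -1
n = -4
T(S, t) = -3/(5*t) (T(S, t) = -3*1/(5*t) = -3/(5*t))
g(w, M) = -1
1/(√(-2287 + g(5, T(n, -3))) - 5267) = 1/(√(-2287 - 1) - 5267) = 1/(√(-2288) - 5267) = 1/(4*I*√143 - 5267) = 1/(-5267 + 4*I*√143)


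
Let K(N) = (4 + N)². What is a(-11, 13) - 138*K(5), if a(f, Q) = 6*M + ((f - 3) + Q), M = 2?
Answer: -11167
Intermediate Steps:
a(f, Q) = 9 + Q + f (a(f, Q) = 6*2 + ((f - 3) + Q) = 12 + ((-3 + f) + Q) = 12 + (-3 + Q + f) = 9 + Q + f)
a(-11, 13) - 138*K(5) = (9 + 13 - 11) - 138*(4 + 5)² = 11 - 138*9² = 11 - 138*81 = 11 - 11178 = -11167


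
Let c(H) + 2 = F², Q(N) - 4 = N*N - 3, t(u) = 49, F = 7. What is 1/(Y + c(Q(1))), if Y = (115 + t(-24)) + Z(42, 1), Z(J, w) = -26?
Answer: 1/185 ≈ 0.0054054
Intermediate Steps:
Q(N) = 1 + N² (Q(N) = 4 + (N*N - 3) = 4 + (N² - 3) = 4 + (-3 + N²) = 1 + N²)
c(H) = 47 (c(H) = -2 + 7² = -2 + 49 = 47)
Y = 138 (Y = (115 + 49) - 26 = 164 - 26 = 138)
1/(Y + c(Q(1))) = 1/(138 + 47) = 1/185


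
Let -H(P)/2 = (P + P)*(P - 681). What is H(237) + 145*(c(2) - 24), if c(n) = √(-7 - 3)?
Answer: 417432 + 145*I*√10 ≈ 4.1743e+5 + 458.53*I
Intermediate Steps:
c(n) = I*√10 (c(n) = √(-10) = I*√10)
H(P) = -4*P*(-681 + P) (H(P) = -2*(P + P)*(P - 681) = -2*2*P*(-681 + P) = -4*P*(-681 + P))
H(237) + 145*(c(2) - 24) = 4*237*(681 - 1*237) + 145*(I*√10 - 24) = 4*237*(681 - 237) + 145*(-24 + I*√10) = 4*237*444 + (-3480 + 145*I*√10) = 420912 + (-3480 + 145*I*√10) = 417432 + 145*I*√10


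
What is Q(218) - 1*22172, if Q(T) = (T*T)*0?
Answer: -22172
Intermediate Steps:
Q(T) = 0 (Q(T) = T²*0 = 0)
Q(218) - 1*22172 = 0 - 1*22172 = 0 - 22172 = -22172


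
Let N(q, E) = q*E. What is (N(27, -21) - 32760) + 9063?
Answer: -24264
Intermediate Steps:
N(q, E) = E*q
(N(27, -21) - 32760) + 9063 = (-21*27 - 32760) + 9063 = (-567 - 32760) + 9063 = -33327 + 9063 = -24264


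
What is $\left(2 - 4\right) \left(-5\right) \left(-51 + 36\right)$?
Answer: $-150$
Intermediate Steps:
$\left(2 - 4\right) \left(-5\right) \left(-51 + 36\right) = \left(-2\right) \left(-5\right) \left(-15\right) = 10 \left(-15\right) = -150$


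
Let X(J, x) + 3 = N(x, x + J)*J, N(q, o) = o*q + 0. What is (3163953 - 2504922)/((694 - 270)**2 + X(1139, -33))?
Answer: -659031/41391449 ≈ -0.015922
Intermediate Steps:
N(q, o) = o*q
X(J, x) = -3 + J*x*(J + x) (X(J, x) = -3 + ((x + J)*x)*J = -3 + ((J + x)*x)*J = -3 + (x*(J + x))*J = -3 + J*x*(J + x))
(3163953 - 2504922)/((694 - 270)**2 + X(1139, -33)) = (3163953 - 2504922)/((694 - 270)**2 + (-3 + 1139*(-33)*(1139 - 33))) = 659031/(424**2 + (-3 + 1139*(-33)*1106)) = 659031/(179776 + (-3 - 41571222)) = 659031/(179776 - 41571225) = 659031/(-41391449) = 659031*(-1/41391449) = -659031/41391449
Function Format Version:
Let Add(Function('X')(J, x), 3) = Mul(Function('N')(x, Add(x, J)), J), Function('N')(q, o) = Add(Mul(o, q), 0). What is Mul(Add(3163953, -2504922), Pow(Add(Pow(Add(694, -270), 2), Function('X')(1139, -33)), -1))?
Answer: Rational(-659031, 41391449) ≈ -0.015922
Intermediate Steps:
Function('N')(q, o) = Mul(o, q)
Function('X')(J, x) = Add(-3, Mul(J, x, Add(J, x))) (Function('X')(J, x) = Add(-3, Mul(Mul(Add(x, J), x), J)) = Add(-3, Mul(Mul(Add(J, x), x), J)) = Add(-3, Mul(Mul(x, Add(J, x)), J)) = Add(-3, Mul(J, x, Add(J, x))))
Mul(Add(3163953, -2504922), Pow(Add(Pow(Add(694, -270), 2), Function('X')(1139, -33)), -1)) = Mul(Add(3163953, -2504922), Pow(Add(Pow(Add(694, -270), 2), Add(-3, Mul(1139, -33, Add(1139, -33)))), -1)) = Mul(659031, Pow(Add(Pow(424, 2), Add(-3, Mul(1139, -33, 1106))), -1)) = Mul(659031, Pow(Add(179776, Add(-3, -41571222)), -1)) = Mul(659031, Pow(Add(179776, -41571225), -1)) = Mul(659031, Pow(-41391449, -1)) = Mul(659031, Rational(-1, 41391449)) = Rational(-659031, 41391449)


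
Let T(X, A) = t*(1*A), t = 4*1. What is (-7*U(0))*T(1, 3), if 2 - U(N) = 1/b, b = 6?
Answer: -154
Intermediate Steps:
t = 4
T(X, A) = 4*A (T(X, A) = 4*(1*A) = 4*A)
U(N) = 11/6 (U(N) = 2 - 1/6 = 11/6)
(-7*U(0))*T(1, 3) = (-7*11/6)*(4*3) = -77/6*12 = -154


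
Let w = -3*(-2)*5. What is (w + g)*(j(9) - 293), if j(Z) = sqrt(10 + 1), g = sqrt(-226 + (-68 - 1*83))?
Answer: -(30 + I*sqrt(377))*(293 - sqrt(11)) ≈ -8690.5 - 5624.6*I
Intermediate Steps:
g = I*sqrt(377) (g = sqrt(-226 + (-68 - 83)) = sqrt(-226 - 151) = sqrt(-377) = I*sqrt(377) ≈ 19.417*I)
w = 30 (w = 6*5 = 30)
j(Z) = sqrt(11)
(w + g)*(j(9) - 293) = (30 + I*sqrt(377))*(sqrt(11) - 293) = (30 + I*sqrt(377))*(-293 + sqrt(11)) = (-293 + sqrt(11))*(30 + I*sqrt(377))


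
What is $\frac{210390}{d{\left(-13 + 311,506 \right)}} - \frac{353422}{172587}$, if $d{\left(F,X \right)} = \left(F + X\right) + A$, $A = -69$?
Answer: $\frac{2403387584}{8456763} \approx 284.2$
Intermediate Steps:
$d{\left(F,X \right)} = -69 + F + X$ ($d{\left(F,X \right)} = \left(F + X\right) - 69 = -69 + F + X$)
$\frac{210390}{d{\left(-13 + 311,506 \right)}} - \frac{353422}{172587} = \frac{210390}{-69 + \left(-13 + 311\right) + 506} - \frac{353422}{172587} = \frac{210390}{-69 + 298 + 506} - \frac{353422}{172587} = \frac{210390}{735} - \frac{353422}{172587} = 210390 \cdot \frac{1}{735} - \frac{353422}{172587} = \frac{14026}{49} - \frac{353422}{172587} = \frac{2403387584}{8456763}$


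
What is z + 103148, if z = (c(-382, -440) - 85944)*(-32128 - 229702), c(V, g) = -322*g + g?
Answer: -14478048532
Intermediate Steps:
c(V, g) = -321*g
z = -14478151680 (z = (-321*(-440) - 85944)*(-32128 - 229702) = (141240 - 85944)*(-261830) = 55296*(-261830) = -14478151680)
z + 103148 = -14478151680 + 103148 = -14478048532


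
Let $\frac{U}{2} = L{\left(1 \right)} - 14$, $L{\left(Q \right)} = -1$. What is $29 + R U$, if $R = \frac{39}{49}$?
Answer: $\frac{251}{49} \approx 5.1225$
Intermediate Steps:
$R = \frac{39}{49}$ ($R = 39 \cdot \frac{1}{49} = \frac{39}{49} \approx 0.79592$)
$U = -30$ ($U = 2 \left(-1 - 14\right) = 2 \left(-15\right) = -30$)
$29 + R U = 29 + \frac{39}{49} \left(-30\right) = 29 - \frac{1170}{49} = \frac{251}{49}$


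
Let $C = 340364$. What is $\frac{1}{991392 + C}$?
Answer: $\frac{1}{1331756} \approx 7.5089 \cdot 10^{-7}$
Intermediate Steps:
$\frac{1}{991392 + C} = \frac{1}{991392 + 340364} = \frac{1}{1331756}$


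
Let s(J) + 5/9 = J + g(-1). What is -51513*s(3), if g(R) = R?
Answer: -223223/3 ≈ -74408.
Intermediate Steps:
s(J) = -14/9 + J (s(J) = -5/9 + (J - 1) = -5/9 + (-1 + J) = -14/9 + J)
-51513*s(3) = -51513*(-14/9 + 3) = -51513*13/9 = -223223/3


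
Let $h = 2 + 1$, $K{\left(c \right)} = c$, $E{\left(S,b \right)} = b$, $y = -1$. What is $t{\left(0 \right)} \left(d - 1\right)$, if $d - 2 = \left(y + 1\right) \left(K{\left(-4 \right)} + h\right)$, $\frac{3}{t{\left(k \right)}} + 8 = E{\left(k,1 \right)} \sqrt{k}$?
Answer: $- \frac{3}{8} \approx -0.375$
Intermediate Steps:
$h = 3$
$t{\left(k \right)} = \frac{3}{-8 + \sqrt{k}}$ ($t{\left(k \right)} = \frac{3}{-8 + 1 \sqrt{k}} = \frac{3}{-8 + \sqrt{k}}$)
$d = 2$ ($d = 2 + \left(-1 + 1\right) \left(-4 + 3\right) = 2 + 0 \left(-1\right) = 2 + 0 = 2$)
$t{\left(0 \right)} \left(d - 1\right) = \frac{3}{-8 + \sqrt{0}} \left(2 - 1\right) = \frac{3}{-8 + 0} \cdot 1 = \frac{3}{-8} \cdot 1 = 3 \left(- \frac{1}{8}\right) 1 = \left(- \frac{3}{8}\right) 1 = - \frac{3}{8}$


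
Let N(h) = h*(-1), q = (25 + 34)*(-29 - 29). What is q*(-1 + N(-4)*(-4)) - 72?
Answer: 58102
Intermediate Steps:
q = -3422 (q = 59*(-58) = -3422)
N(h) = -h
q*(-1 + N(-4)*(-4)) - 72 = -3422*(-1 - 1*(-4)*(-4)) - 72 = -3422*(-1 + 4*(-4)) - 72 = -3422*(-1 - 16) - 72 = -3422*(-17) - 72 = 58174 - 72 = 58102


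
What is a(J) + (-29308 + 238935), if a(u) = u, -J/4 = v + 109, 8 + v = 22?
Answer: 209135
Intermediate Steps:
v = 14 (v = -8 + 22 = 14)
J = -492 (J = -4*(14 + 109) = -4*123 = -492)
a(J) + (-29308 + 238935) = -492 + (-29308 + 238935) = -492 + 209627 = 209135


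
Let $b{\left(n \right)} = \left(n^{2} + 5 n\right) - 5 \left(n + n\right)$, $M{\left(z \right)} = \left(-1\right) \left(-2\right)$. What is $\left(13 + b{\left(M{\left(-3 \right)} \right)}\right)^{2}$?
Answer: $49$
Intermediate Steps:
$M{\left(z \right)} = 2$
$b{\left(n \right)} = n^{2} - 5 n$ ($b{\left(n \right)} = \left(n^{2} + 5 n\right) - 5 \cdot 2 n = \left(n^{2} + 5 n\right) - 10 n = n^{2} - 5 n$)
$\left(13 + b{\left(M{\left(-3 \right)} \right)}\right)^{2} = \left(13 + 2 \left(-5 + 2\right)\right)^{2} = \left(13 + 2 \left(-3\right)\right)^{2} = \left(13 - 6\right)^{2} = 7^{2} = 49$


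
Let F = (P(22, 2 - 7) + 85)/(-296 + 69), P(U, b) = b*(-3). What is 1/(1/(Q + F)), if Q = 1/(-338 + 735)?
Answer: -39473/90119 ≈ -0.43801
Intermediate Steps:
P(U, b) = -3*b
Q = 1/397 ≈ 0.0025189
F = -100/227 (F = (-3*(2 - 7) + 85)/(-296 + 69) = (-3*(-5) + 85)/(-227) = (15 + 85)*(-1/227) = 100*(-1/227) = -100/227 ≈ -0.44053)
1/(1/(Q + F)) = 1/(1/(1/397 - 100/227)) = 1/(1/(-39473/90119)) = 1/(-90119/39473) = -39473/90119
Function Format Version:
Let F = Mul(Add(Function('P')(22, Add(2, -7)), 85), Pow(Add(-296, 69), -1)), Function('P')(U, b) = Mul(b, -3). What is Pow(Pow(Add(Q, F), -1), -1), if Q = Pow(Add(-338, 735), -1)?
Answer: Rational(-39473, 90119) ≈ -0.43801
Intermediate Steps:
Function('P')(U, b) = Mul(-3, b)
Q = Rational(1, 397) (Q = Pow(397, -1) = Rational(1, 397) ≈ 0.0025189)
F = Rational(-100, 227) (F = Mul(Add(Mul(-3, Add(2, -7)), 85), Pow(Add(-296, 69), -1)) = Mul(Add(Mul(-3, -5), 85), Pow(-227, -1)) = Mul(Add(15, 85), Rational(-1, 227)) = Mul(100, Rational(-1, 227)) = Rational(-100, 227) ≈ -0.44053)
Pow(Pow(Add(Q, F), -1), -1) = Pow(Pow(Add(Rational(1, 397), Rational(-100, 227)), -1), -1) = Pow(Pow(Rational(-39473, 90119), -1), -1) = Pow(Rational(-90119, 39473), -1) = Rational(-39473, 90119)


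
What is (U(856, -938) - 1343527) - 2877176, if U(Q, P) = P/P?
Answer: -4220702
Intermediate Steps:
U(Q, P) = 1
(U(856, -938) - 1343527) - 2877176 = (1 - 1343527) - 2877176 = -1343526 - 2877176 = -4220702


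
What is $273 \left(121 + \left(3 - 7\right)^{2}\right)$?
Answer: $37401$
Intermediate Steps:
$273 \left(121 + \left(3 - 7\right)^{2}\right) = 273 \left(121 + \left(-4\right)^{2}\right) = 273 \left(121 + 16\right) = 273 \cdot 137 = 37401$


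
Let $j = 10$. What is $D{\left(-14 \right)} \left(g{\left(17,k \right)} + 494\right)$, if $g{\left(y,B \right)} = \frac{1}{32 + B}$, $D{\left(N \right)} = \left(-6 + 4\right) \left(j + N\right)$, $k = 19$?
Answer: $\frac{201560}{51} \approx 3952.2$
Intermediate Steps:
$D{\left(N \right)} = -20 - 2 N$ ($D{\left(N \right)} = \left(-6 + 4\right) \left(10 + N\right) = - 2 \left(10 + N\right) = -20 - 2 N$)
$D{\left(-14 \right)} \left(g{\left(17,k \right)} + 494\right) = \left(-20 - -28\right) \left(\frac{1}{32 + 19} + 494\right) = \left(-20 + 28\right) \left(\frac{1}{51} + 494\right) = 8 \left(\frac{1}{51} + 494\right) = 8 \cdot \frac{25195}{51} = \frac{201560}{51}$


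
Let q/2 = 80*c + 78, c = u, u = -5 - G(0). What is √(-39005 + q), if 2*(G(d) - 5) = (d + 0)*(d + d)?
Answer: I*√40449 ≈ 201.12*I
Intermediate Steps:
G(d) = 5 + d² (G(d) = 5 + ((d + 0)*(d + d))/2 = 5 + (d*(2*d))/2 = 5 + (2*d²)/2 = 5 + d²)
u = -10 (u = -5 - (5 + 0²) = -5 - (5 + 0) = -5 - 1*5 = -5 - 5 = -10)
c = -10
q = -1444 (q = 2*(80*(-10) + 78) = 2*(-800 + 78) = 2*(-722) = -1444)
√(-39005 + q) = √(-39005 - 1444) = √(-40449) = I*√40449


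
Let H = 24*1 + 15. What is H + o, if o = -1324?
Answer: -1285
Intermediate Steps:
H = 39 (H = 24 + 15 = 39)
H + o = 39 - 1324 = -1285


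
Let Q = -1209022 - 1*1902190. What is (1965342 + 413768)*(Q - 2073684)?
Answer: -12335437922560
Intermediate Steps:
Q = -3111212 (Q = -1209022 - 1902190 = -3111212)
(1965342 + 413768)*(Q - 2073684) = (1965342 + 413768)*(-3111212 - 2073684) = 2379110*(-5184896) = -12335437922560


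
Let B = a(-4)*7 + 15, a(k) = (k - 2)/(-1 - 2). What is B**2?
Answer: 841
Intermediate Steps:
a(k) = 2/3 - k/3 (a(k) = (-2 + k)/(-3) = (-2 + k)*(-1/3) = 2/3 - k/3)
B = 29 (B = (2/3 - 1/3*(-4))*7 + 15 = (2/3 + 4/3)*7 + 15 = 2*7 + 15 = 14 + 15 = 29)
B**2 = 29**2 = 841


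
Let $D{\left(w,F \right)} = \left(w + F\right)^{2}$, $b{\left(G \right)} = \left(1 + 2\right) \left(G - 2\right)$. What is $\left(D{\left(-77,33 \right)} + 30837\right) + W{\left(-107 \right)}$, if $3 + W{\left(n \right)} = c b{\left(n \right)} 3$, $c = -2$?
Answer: $34732$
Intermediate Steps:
$b{\left(G \right)} = -6 + 3 G$ ($b{\left(G \right)} = 3 \left(-2 + G\right) = -6 + 3 G$)
$W{\left(n \right)} = 33 - 18 n$ ($W{\left(n \right)} = -3 + - 2 \left(-6 + 3 n\right) 3 = -3 + \left(12 - 6 n\right) 3 = -3 - \left(-36 + 18 n\right) = 33 - 18 n$)
$D{\left(w,F \right)} = \left(F + w\right)^{2}$
$\left(D{\left(-77,33 \right)} + 30837\right) + W{\left(-107 \right)} = \left(\left(33 - 77\right)^{2} + 30837\right) + \left(33 - -1926\right) = \left(\left(-44\right)^{2} + 30837\right) + \left(33 + 1926\right) = \left(1936 + 30837\right) + 1959 = 32773 + 1959 = 34732$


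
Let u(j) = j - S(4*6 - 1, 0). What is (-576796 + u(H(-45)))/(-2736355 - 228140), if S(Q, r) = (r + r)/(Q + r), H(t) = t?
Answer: 576841/2964495 ≈ 0.19458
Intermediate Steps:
S(Q, r) = 2*r/(Q + r) (S(Q, r) = (2*r)/(Q + r) = 2*r/(Q + r))
u(j) = j (u(j) = j - 2*0/((4*6 - 1) + 0) = j - 2*0/((24 - 1) + 0) = j - 2*0/(23 + 0) = j - 2*0/23 = j - 1*0 = j + 0 = j)
(-576796 + u(H(-45)))/(-2736355 - 228140) = (-576796 - 45)/(-2736355 - 228140) = -576841/(-2964495) = -576841*(-1/2964495) = 576841/2964495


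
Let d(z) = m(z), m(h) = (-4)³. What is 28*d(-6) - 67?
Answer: -1859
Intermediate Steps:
m(h) = -64
d(z) = -64
28*d(-6) - 67 = 28*(-64) - 67 = -1792 - 67 = -1859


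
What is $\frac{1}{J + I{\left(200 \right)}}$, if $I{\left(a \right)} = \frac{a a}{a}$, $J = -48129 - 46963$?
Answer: $- \frac{1}{94892} \approx -1.0538 \cdot 10^{-5}$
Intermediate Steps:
$J = -95092$ ($J = -48129 - 46963 = -95092$)
$I{\left(a \right)} = a$ ($I{\left(a \right)} = \frac{a^{2}}{a} = a$)
$\frac{1}{J + I{\left(200 \right)}} = \frac{1}{-95092 + 200} = \frac{1}{-94892} = - \frac{1}{94892}$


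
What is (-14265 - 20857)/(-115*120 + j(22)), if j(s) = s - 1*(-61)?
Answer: 35122/13717 ≈ 2.5605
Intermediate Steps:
j(s) = 61 + s (j(s) = s + 61 = 61 + s)
(-14265 - 20857)/(-115*120 + j(22)) = (-14265 - 20857)/(-115*120 + (61 + 22)) = -35122/(-13800 + 83) = -35122/(-13717) = -35122*(-1/13717) = 35122/13717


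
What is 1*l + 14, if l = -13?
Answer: 1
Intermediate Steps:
1*l + 14 = 1*(-13) + 14 = -13 + 14 = 1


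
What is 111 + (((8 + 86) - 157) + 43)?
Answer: 91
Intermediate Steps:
111 + (((8 + 86) - 157) + 43) = 111 + ((94 - 157) + 43) = 111 + (-63 + 43) = 111 - 20 = 91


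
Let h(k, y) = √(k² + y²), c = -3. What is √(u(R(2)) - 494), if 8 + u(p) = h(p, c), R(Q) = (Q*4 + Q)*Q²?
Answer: √(-502 + √1609) ≈ 21.492*I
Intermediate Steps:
R(Q) = 5*Q³ (R(Q) = (4*Q + Q)*Q² = (5*Q)*Q² = 5*Q³)
u(p) = -8 + √(9 + p²) (u(p) = -8 + √(p² + (-3)²) = -8 + √(p² + 9) = -8 + √(9 + p²))
√(u(R(2)) - 494) = √((-8 + √(9 + (5*2³)²)) - 494) = √((-8 + √(9 + (5*8)²)) - 494) = √((-8 + √(9 + 40²)) - 494) = √((-8 + √(9 + 1600)) - 494) = √((-8 + √1609) - 494) = √(-502 + √1609)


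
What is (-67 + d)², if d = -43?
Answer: 12100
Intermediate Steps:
(-67 + d)² = (-67 - 43)² = (-110)² = 12100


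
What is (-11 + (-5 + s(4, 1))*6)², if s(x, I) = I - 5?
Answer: 4225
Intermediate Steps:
s(x, I) = -5 + I
(-11 + (-5 + s(4, 1))*6)² = (-11 + (-5 + (-5 + 1))*6)² = (-11 + (-5 - 4)*6)² = (-11 - 9*6)² = (-11 - 54)² = (-65)² = 4225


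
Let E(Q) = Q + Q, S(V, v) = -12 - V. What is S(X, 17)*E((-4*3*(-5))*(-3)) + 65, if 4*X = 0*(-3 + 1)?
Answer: 4385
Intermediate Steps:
X = 0 (X = (0*(-3 + 1))/4 = (0*(-2))/4 = (¼)*0 = 0)
E(Q) = 2*Q
S(X, 17)*E((-4*3*(-5))*(-3)) + 65 = (-12 - 1*0)*(2*((-4*3*(-5))*(-3))) + 65 = (-12 + 0)*(2*(-12*(-5)*(-3))) + 65 = -24*60*(-3) + 65 = -24*(-180) + 65 = -12*(-360) + 65 = 4320 + 65 = 4385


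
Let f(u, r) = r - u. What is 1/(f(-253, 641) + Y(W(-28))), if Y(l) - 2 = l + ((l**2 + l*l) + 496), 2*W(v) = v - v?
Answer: 1/1392 ≈ 0.00071839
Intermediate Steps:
W(v) = 0 (W(v) = (v - v)/2 = (1/2)*0 = 0)
Y(l) = 498 + l + 2*l**2 (Y(l) = 2 + (l + ((l**2 + l*l) + 496)) = 2 + (l + ((l**2 + l**2) + 496)) = 2 + (l + (2*l**2 + 496)) = 2 + (l + (496 + 2*l**2)) = 2 + (496 + l + 2*l**2) = 498 + l + 2*l**2)
1/(f(-253, 641) + Y(W(-28))) = 1/((641 - 1*(-253)) + (498 + 0 + 2*0**2)) = 1/((641 + 253) + (498 + 0 + 2*0)) = 1/(894 + (498 + 0 + 0)) = 1/(894 + 498) = 1/1392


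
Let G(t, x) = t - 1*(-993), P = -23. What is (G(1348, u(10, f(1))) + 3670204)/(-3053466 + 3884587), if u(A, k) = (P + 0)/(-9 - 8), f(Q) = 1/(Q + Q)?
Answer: 3672545/831121 ≈ 4.4188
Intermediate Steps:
f(Q) = 1/(2*Q)
u(A, k) = 23/17 (u(A, k) = (-23 + 0)/(-9 - 8) = -23/(-17) = -23*(-1/17) = 23/17)
G(t, x) = 993 + t (G(t, x) = t + 993 = 993 + t)
(G(1348, u(10, f(1))) + 3670204)/(-3053466 + 3884587) = ((993 + 1348) + 3670204)/(-3053466 + 3884587) = (2341 + 3670204)/831121 = 3672545*(1/831121) = 3672545/831121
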